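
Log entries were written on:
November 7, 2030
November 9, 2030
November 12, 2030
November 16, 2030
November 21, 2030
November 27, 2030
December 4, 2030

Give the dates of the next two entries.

December 12, 2030; December 21, 2030

Intervals are 2, 3, 4, 5, 6, 7 days — an arithmetic progression with common difference 1.
Next gap: 8 days. December 4, 2030 + 8 days = December 12, 2030.
Next gap: 9 days. December 12, 2030 + 9 days = December 21, 2030.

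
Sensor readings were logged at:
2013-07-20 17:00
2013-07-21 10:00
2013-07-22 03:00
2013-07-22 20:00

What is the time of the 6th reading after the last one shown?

The interval is a steady 17 hours (17, 17, 17).
2013-07-22 20:00 + 17 h = 2013-07-23 13:00.
2013-07-23 13:00 + 17 h = 2013-07-24 06:00.
2013-07-24 06:00 + 17 h = 2013-07-24 23:00.
2013-07-24 23:00 + 17 h = 2013-07-25 16:00.
2013-07-25 16:00 + 17 h = 2013-07-26 09:00.
2013-07-26 09:00 + 17 h = 2013-07-27 02:00.

2013-07-27 02:00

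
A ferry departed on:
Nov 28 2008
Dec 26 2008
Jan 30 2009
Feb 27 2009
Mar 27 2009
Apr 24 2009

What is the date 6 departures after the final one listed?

These are Fridays with 28, 35, 28, 28, 28-day gaps.
Each is the final Friday of its month — Jan 30 2009 is past the 28th, so '4th Friday' doesn't fit.
May 2009 ends with Friday May 29 2009.
Last Friday of June 2009: Jun 26 2009.
July 2009 ends with Friday Jul 31 2009.
August 2009 ends with Friday Aug 28 2009.
Last Friday of September 2009: Sep 25 2009.
October 2009 ends with Friday Oct 30 2009.

Oct 30 2009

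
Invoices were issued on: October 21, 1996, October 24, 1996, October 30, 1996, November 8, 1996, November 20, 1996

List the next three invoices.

December 5, 1996; December 23, 1996; January 13, 1997

The spacing grows by 3 each time: 3, 6, 9, 12 days.
Next gap: 15 days. November 20, 1996 + 15 days = December 5, 1996.
Next gap: 18 days. December 5, 1996 + 18 days = December 23, 1996.
Next gap: 21 days. December 23, 1996 + 21 days = January 13, 1997.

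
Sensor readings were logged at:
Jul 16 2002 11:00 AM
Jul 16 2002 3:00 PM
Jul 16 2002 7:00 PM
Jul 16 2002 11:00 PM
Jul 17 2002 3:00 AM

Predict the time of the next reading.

Jul 17 2002 7:00 AM

Spacing: 4, 4, 4, 4 h — constant 4 h.
Jul 17 2002 3:00 AM + 4 h = Jul 17 2002 7:00 AM.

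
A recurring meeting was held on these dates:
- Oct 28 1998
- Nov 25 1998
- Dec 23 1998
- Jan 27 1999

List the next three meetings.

Feb 24 1999, Mar 24 1999, Apr 28 1999

Gaps: 28, 28, 35 days — a mix of 28 and 35. Every date is a Wednesday.
Each is the 4th Wednesday of its month.
February 1999 — 4th Wednesday is Feb 24 1999.
March 1999 — 4th Wednesday is Mar 24 1999.
4th Wednesday of April 1999: Apr 28 1999.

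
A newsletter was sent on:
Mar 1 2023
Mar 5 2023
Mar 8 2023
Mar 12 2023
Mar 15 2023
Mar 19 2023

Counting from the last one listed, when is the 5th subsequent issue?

Apr 5 2023

Every event lands on a Wednesday or Sunday (gaps cycle 4, 3, 4, 3, 4).
So the schedule is: every Wednesday and Sunday.
The following Wednesday is Mar 22 2023.
The following Sunday is Mar 26 2023.
Next Wednesday: Mar 29 2023.
Next Sunday: Apr 2 2023.
Next Wednesday: Apr 5 2023.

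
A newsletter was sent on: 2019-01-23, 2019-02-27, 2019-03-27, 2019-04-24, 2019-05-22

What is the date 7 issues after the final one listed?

Gaps: 35, 28, 28, 28 days — a mix of 28 and 35. Every date is a Wednesday.
Each is the 4th Wednesday of its month.
4th Wednesday of June 2019: 2019-06-26.
4th Wednesday of July 2019: 2019-07-24.
August 2019 — 4th Wednesday is 2019-08-28.
September 2019 — 4th Wednesday is 2019-09-25.
4th Wednesday of October 2019: 2019-10-23.
4th Wednesday of November 2019: 2019-11-27.
December 2019 — 4th Wednesday is 2019-12-25.

2019-12-25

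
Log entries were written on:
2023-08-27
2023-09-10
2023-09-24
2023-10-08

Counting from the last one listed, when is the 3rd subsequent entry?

The spacing is 14, 14, 14 days — always 14 days.
2023-10-08 + 14 days = 2023-10-22.
2023-10-22 + 14 days = 2023-11-05.
2023-11-05 + 14 days = 2023-11-19.

2023-11-19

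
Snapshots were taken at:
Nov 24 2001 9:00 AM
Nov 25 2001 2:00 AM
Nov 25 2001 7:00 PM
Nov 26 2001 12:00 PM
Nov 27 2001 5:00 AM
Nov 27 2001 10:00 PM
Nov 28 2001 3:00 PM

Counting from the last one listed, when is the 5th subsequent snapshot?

Gaps: 17, 17, 17, 17, 17, 17 hours — each event is 17 hours after the previous one.
Nov 28 2001 3:00 PM + 17 h = Nov 29 2001 8:00 AM.
Nov 29 2001 8:00 AM + 17 h = Nov 30 2001 1:00 AM.
Nov 30 2001 1:00 AM + 17 h = Nov 30 2001 6:00 PM.
Nov 30 2001 6:00 PM + 17 h = Dec 1 2001 11:00 AM.
Dec 1 2001 11:00 AM + 17 h = Dec 2 2001 4:00 AM.

Dec 2 2001 4:00 AM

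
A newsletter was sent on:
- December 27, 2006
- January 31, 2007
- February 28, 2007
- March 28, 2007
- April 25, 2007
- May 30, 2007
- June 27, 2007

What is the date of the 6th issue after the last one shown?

Every date is a Wednesday; gaps 35, 28, 28, 28, 35, 28 days.
Each is the last Wednesday of its month (at least one falls on the 29th or later, ruling out '4th Wednesday').
Last Wednesday of July 2007: July 25, 2007.
August 2007 ends with Wednesday August 29, 2007.
Last Wednesday of September 2007: September 26, 2007.
October 2007 ends with Wednesday October 31, 2007.
Last Wednesday of November 2007: November 28, 2007.
Last Wednesday of December 2007: December 26, 2007.

December 26, 2007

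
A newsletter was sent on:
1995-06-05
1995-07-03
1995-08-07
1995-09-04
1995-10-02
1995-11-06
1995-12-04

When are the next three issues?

1996-01-01, 1996-02-05, 1996-03-04

Gaps: 28, 35, 28, 28, 35, 28 days — a mix of 28 and 35. Every date is a Monday.
Each is the 1st Monday of its month.
January 1996 — 1st Monday is 1996-01-01.
February 1996 — 1st Monday is 1996-02-05.
1st Monday of March 1996: 1996-03-04.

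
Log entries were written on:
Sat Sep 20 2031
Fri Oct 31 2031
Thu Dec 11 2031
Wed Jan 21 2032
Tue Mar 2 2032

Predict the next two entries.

Mon Apr 12 2032, Sun May 23 2032

The spacing is 41, 41, 41, 41 days — always 41 days.
Tue Mar 2 2032 + 41 days = Mon Apr 12 2032.
Mon Apr 12 2032 + 41 days = Sun May 23 2032.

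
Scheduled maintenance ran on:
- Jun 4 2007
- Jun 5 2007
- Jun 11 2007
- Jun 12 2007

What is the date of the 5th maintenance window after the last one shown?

Gaps: 1, 6, 1 days — not constant, but cyclic with period 2.
The events fall on every Monday and Tuesday.
Next Monday: Jun 18 2007.
Next Tuesday: Jun 19 2007.
The following Monday is Jun 25 2007.
Next Tuesday: Jun 26 2007.
The following Monday is Jul 2 2007.

Jul 2 2007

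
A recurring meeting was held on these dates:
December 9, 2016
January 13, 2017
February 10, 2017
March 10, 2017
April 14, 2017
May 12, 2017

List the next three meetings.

These are Fridays at 28- or 35-day spacing (35, 28, 28, 35, 28).
The pattern: 2nd Friday of the month.
2nd Friday of June 2017: June 9, 2017.
July 2017 — 2nd Friday is July 14, 2017.
August 2017 — 2nd Friday is August 11, 2017.

June 9, 2017; July 14, 2017; August 11, 2017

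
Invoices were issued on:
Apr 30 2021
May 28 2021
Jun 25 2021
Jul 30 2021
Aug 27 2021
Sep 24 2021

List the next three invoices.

All Fridays; the gaps (28, 28, 35, 28, 28) vary with month length.
This is the last Friday of each month.
Last Friday of October 2021: Oct 29 2021.
November 2021 ends with Friday Nov 26 2021.
Last Friday of December 2021: Dec 31 2021.

Oct 29 2021, Nov 26 2021, Dec 31 2021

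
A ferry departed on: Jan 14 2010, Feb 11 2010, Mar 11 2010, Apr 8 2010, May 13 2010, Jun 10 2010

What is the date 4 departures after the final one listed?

Oct 14 2010

Gaps: 28, 28, 28, 35, 28 days — a mix of 28 and 35. Every date is a Thursday.
Each is the 2nd Thursday of its month.
July 2010 — 2nd Thursday is Jul 8 2010.
2nd Thursday of August 2010: Aug 12 2010.
September 2010 — 2nd Thursday is Sep 9 2010.
October 2010 — 2nd Thursday is Oct 14 2010.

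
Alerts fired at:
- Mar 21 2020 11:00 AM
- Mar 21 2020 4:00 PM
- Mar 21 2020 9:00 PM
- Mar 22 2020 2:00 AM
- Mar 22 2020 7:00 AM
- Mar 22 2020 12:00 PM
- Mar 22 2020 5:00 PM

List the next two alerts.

Spacing: 5, 5, 5, 5, 5, 5 h — constant 5 h.
Mar 22 2020 5:00 PM + 5 h = Mar 22 2020 10:00 PM.
Mar 22 2020 10:00 PM + 5 h = Mar 23 2020 3:00 AM.

Mar 22 2020 10:00 PM, Mar 23 2020 3:00 AM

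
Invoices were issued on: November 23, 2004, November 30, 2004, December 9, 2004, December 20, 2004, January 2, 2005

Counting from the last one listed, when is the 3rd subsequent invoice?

February 22, 2005

Gaps: 7, 9, 11, 13 days — each gap is 2 larger than the previous one.
Next gap: 15 days. January 2, 2005 + 15 days = January 17, 2005.
Next gap: 17 days. January 17, 2005 + 17 days = February 3, 2005.
Next gap: 19 days. February 3, 2005 + 19 days = February 22, 2005.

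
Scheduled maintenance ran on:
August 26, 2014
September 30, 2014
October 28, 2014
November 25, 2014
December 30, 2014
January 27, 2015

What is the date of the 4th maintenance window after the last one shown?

May 26, 2015

Every date is a Tuesday; gaps 35, 28, 28, 35, 28 days.
Each is the last Tuesday of its month (at least one falls on the 29th or later, ruling out '4th Tuesday').
February 2015 ends with Tuesday February 24, 2015.
Last Tuesday of March 2015: March 31, 2015.
April 2015 ends with Tuesday April 28, 2015.
Last Tuesday of May 2015: May 26, 2015.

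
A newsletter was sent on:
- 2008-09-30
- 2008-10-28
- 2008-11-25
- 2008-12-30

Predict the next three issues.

2009-01-27, 2009-02-24, 2009-03-31

All Tuesdays; the gaps (28, 28, 35) vary with month length.
This is the last Tuesday of each month.
January 2009 ends with Tuesday 2009-01-27.
February 2009 ends with Tuesday 2009-02-24.
March 2009 ends with Tuesday 2009-03-31.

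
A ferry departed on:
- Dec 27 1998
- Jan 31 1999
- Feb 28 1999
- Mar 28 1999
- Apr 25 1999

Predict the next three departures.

All Sundays; the gaps (35, 28, 28, 28) vary with month length.
This is the last Sunday of each month.
May 1999 ends with Sunday May 30 1999.
June 1999 ends with Sunday Jun 27 1999.
July 1999 ends with Sunday Jul 25 1999.

May 30 1999, Jun 27 1999, Jul 25 1999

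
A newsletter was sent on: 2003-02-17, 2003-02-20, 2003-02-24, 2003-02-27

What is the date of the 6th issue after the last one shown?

2003-03-20

Gaps: 3, 4, 3 days — not constant, but cyclic with period 2.
The events fall on every Monday and Thursday.
The following Monday is 2003-03-03.
The following Thursday is 2003-03-06.
The following Monday is 2003-03-10.
Next Thursday: 2003-03-13.
Next Monday: 2003-03-17.
The following Thursday is 2003-03-20.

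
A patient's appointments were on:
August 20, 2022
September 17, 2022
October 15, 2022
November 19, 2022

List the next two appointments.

December 17, 2022; January 21, 2023

All dates are Saturdays, 28, 28, 35 days apart.
Specifically, the 3rd Saturday of each month.
December 2022 — 3rd Saturday is December 17, 2022.
January 2023 — 3rd Saturday is January 21, 2023.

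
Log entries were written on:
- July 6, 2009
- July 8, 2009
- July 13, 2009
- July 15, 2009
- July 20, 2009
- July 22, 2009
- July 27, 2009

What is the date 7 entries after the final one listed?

August 19, 2009

Every event lands on a Monday or Wednesday (gaps cycle 2, 5, 2, 5, 2, 5).
So the schedule is: every Monday and Wednesday.
Next Wednesday: July 29, 2009.
The following Monday is August 3, 2009.
Next Wednesday: August 5, 2009.
Next Monday: August 10, 2009.
The following Wednesday is August 12, 2009.
Next Monday: August 17, 2009.
The following Wednesday is August 19, 2009.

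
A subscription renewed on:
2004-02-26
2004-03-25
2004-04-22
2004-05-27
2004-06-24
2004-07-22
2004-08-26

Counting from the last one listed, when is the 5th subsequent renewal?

2005-01-27

All dates are Thursdays, 28, 28, 35, 28, 28, 35 days apart.
Specifically, the 4th Thursday of each month.
September 2004 — 4th Thursday is 2004-09-23.
October 2004 — 4th Thursday is 2004-10-28.
November 2004 — 4th Thursday is 2004-11-25.
December 2004 — 4th Thursday is 2004-12-23.
4th Thursday of January 2005: 2005-01-27.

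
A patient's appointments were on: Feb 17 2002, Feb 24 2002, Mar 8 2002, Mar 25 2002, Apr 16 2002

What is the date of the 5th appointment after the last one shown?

The spacing grows by 5 each time: 7, 12, 17, 22 days.
Next gap: 27 days. Apr 16 2002 + 27 days = May 13 2002.
Next gap: 32 days. May 13 2002 + 32 days = Jun 14 2002.
Next gap: 37 days. Jun 14 2002 + 37 days = Jul 21 2002.
Next gap: 42 days. Jul 21 2002 + 42 days = Sep 1 2002.
Next gap: 47 days. Sep 1 2002 + 47 days = Oct 18 2002.

Oct 18 2002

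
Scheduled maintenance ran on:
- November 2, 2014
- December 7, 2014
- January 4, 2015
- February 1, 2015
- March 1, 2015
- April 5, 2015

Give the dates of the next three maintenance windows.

These are Sundays at 28- or 35-day spacing (35, 28, 28, 28, 35).
The pattern: 1st Sunday of the month.
May 2015 — 1st Sunday is May 3, 2015.
June 2015 — 1st Sunday is June 7, 2015.
July 2015 — 1st Sunday is July 5, 2015.

May 3, 2015; June 7, 2015; July 5, 2015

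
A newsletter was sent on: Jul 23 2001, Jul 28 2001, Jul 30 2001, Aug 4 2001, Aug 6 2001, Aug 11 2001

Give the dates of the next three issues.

Aug 13 2001, Aug 18 2001, Aug 20 2001

The gap pattern 5, 2, 5, 2, 5 repeats every 2 events.
These are the Mondays and Saturdays of each week.
The following Monday is Aug 13 2001.
Next Saturday: Aug 18 2001.
Next Monday: Aug 20 2001.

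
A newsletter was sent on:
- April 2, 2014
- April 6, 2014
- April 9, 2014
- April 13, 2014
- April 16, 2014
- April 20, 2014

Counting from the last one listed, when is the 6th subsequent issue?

Every event lands on a Wednesday or Sunday (gaps cycle 4, 3, 4, 3, 4).
So the schedule is: every Wednesday and Sunday.
Next Wednesday: April 23, 2014.
Next Sunday: April 27, 2014.
The following Wednesday is April 30, 2014.
The following Sunday is May 4, 2014.
The following Wednesday is May 7, 2014.
Next Sunday: May 11, 2014.

May 11, 2014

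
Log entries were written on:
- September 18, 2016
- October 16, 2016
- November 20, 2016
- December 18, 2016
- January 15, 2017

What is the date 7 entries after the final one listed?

Gaps: 28, 35, 28, 28 days — a mix of 28 and 35. Every date is a Sunday.
Each is the 3rd Sunday of its month.
February 2017 — 3rd Sunday is February 19, 2017.
3rd Sunday of March 2017: March 19, 2017.
3rd Sunday of April 2017: April 16, 2017.
May 2017 — 3rd Sunday is May 21, 2017.
3rd Sunday of June 2017: June 18, 2017.
3rd Sunday of July 2017: July 16, 2017.
August 2017 — 3rd Sunday is August 20, 2017.

August 20, 2017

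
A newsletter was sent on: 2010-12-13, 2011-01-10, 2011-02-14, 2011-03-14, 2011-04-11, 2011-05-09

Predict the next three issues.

2011-06-13, 2011-07-11, 2011-08-08

All dates are Mondays, 28, 35, 28, 28, 28 days apart.
Specifically, the 2nd Monday of each month.
2nd Monday of June 2011: 2011-06-13.
2nd Monday of July 2011: 2011-07-11.
2nd Monday of August 2011: 2011-08-08.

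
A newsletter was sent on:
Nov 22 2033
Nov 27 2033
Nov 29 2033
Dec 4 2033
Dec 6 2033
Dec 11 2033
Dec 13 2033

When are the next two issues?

Dec 18 2033, Dec 20 2033

Every event lands on a Tuesday or Sunday (gaps cycle 5, 2, 5, 2, 5, 2).
So the schedule is: every Tuesday and Sunday.
Next Sunday: Dec 18 2033.
The following Tuesday is Dec 20 2033.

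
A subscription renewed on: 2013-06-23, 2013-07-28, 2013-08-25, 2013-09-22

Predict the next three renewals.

Gaps: 35, 28, 28 days — a mix of 28 and 35. Every date is a Sunday.
Each is the 4th Sunday of its month.
October 2013 — 4th Sunday is 2013-10-27.
4th Sunday of November 2013: 2013-11-24.
4th Sunday of December 2013: 2013-12-22.

2013-10-27, 2013-11-24, 2013-12-22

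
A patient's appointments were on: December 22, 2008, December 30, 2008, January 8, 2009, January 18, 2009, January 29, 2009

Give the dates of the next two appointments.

Intervals are 8, 9, 10, 11 days — an arithmetic progression with common difference 1.
Next gap: 12 days. January 29, 2009 + 12 days = February 10, 2009.
Next gap: 13 days. February 10, 2009 + 13 days = February 23, 2009.

February 10, 2009; February 23, 2009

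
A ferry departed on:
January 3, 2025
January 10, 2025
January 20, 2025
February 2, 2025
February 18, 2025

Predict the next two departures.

The spacing grows by 3 each time: 7, 10, 13, 16 days.
Next gap: 19 days. February 18, 2025 + 19 days = March 9, 2025.
Next gap: 22 days. March 9, 2025 + 22 days = March 31, 2025.

March 9, 2025; March 31, 2025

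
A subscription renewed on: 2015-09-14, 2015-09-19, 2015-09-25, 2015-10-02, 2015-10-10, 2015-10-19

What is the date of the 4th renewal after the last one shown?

2015-12-04

The spacing grows by 1 each time: 5, 6, 7, 8, 9 days.
Next gap: 10 days. 2015-10-19 + 10 days = 2015-10-29.
Next gap: 11 days. 2015-10-29 + 11 days = 2015-11-09.
Next gap: 12 days. 2015-11-09 + 12 days = 2015-11-21.
Next gap: 13 days. 2015-11-21 + 13 days = 2015-12-04.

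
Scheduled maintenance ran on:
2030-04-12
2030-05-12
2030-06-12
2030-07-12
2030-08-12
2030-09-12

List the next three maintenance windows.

2030-10-12, 2030-11-12, 2030-12-12

The day-of-month is always 12 (30, 31, 30, 31, 31 days between events).
So this recurs on the 12th of each month.
October 2030: 2030-10-12.
Next: November 2030 → 2030-11-12.
December 2030: 2030-12-12.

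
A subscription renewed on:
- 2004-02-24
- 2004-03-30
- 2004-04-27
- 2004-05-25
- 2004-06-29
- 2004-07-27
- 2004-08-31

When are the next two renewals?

2004-09-28, 2004-10-26

These are Tuesdays with 35, 28, 28, 35, 28, 35-day gaps.
Each is the final Tuesday of its month — 2004-03-30 is past the 28th, so '4th Tuesday' doesn't fit.
September 2004 ends with Tuesday 2004-09-28.
Last Tuesday of October 2004: 2004-10-26.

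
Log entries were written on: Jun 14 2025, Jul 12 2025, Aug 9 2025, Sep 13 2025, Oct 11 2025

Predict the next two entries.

All dates are Saturdays, 28, 28, 35, 28 days apart.
Specifically, the 2nd Saturday of each month.
2nd Saturday of November 2025: Nov 8 2025.
2nd Saturday of December 2025: Dec 13 2025.

Nov 8 2025, Dec 13 2025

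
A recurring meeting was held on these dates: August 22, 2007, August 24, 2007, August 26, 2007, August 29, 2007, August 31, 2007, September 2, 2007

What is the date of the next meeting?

Gaps: 2, 2, 3, 2, 2 days — not constant, but cyclic with period 3.
The events fall on every Wednesday, Friday and Sunday.
Next Wednesday: September 5, 2007.

September 5, 2007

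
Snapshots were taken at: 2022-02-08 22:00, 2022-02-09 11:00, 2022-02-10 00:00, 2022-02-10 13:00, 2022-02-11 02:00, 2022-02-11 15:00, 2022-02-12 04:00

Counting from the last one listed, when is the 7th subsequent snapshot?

2022-02-15 23:00

Spacing: 13, 13, 13, 13, 13, 13 h — constant 13 h.
2022-02-12 04:00 + 13 h = 2022-02-12 17:00.
2022-02-12 17:00 + 13 h = 2022-02-13 06:00.
2022-02-13 06:00 + 13 h = 2022-02-13 19:00.
2022-02-13 19:00 + 13 h = 2022-02-14 08:00.
2022-02-14 08:00 + 13 h = 2022-02-14 21:00.
2022-02-14 21:00 + 13 h = 2022-02-15 10:00.
2022-02-15 10:00 + 13 h = 2022-02-15 23:00.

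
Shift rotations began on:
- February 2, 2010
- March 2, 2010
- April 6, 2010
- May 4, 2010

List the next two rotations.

All dates are Tuesdays, 28, 35, 28 days apart.
Specifically, the 1st Tuesday of each month.
June 2010 — 1st Tuesday is June 1, 2010.
1st Tuesday of July 2010: July 6, 2010.

June 1, 2010; July 6, 2010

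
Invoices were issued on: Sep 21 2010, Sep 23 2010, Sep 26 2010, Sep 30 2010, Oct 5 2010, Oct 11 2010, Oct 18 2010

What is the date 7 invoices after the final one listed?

The spacing grows by 1 each time: 2, 3, 4, 5, 6, 7 days.
Next gap: 8 days. Oct 18 2010 + 8 days = Oct 26 2010.
Next gap: 9 days. Oct 26 2010 + 9 days = Nov 4 2010.
Next gap: 10 days. Nov 4 2010 + 10 days = Nov 14 2010.
Next gap: 11 days. Nov 14 2010 + 11 days = Nov 25 2010.
Next gap: 12 days. Nov 25 2010 + 12 days = Dec 7 2010.
Next gap: 13 days. Dec 7 2010 + 13 days = Dec 20 2010.
Next gap: 14 days. Dec 20 2010 + 14 days = Jan 3 2011.

Jan 3 2011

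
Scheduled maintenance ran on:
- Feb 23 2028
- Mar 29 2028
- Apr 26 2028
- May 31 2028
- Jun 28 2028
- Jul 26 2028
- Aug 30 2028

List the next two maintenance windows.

Every date is a Wednesday; gaps 35, 28, 35, 28, 28, 35 days.
Each is the last Wednesday of its month (at least one falls on the 29th or later, ruling out '4th Wednesday').
September 2028 ends with Wednesday Sep 27 2028.
Last Wednesday of October 2028: Oct 25 2028.

Sep 27 2028, Oct 25 2028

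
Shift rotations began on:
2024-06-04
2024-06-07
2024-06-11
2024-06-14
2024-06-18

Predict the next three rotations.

Gaps: 3, 4, 3, 4 days — not constant, but cyclic with period 2.
The events fall on every Tuesday and Friday.
The following Friday is 2024-06-21.
Next Tuesday: 2024-06-25.
Next Friday: 2024-06-28.

2024-06-21, 2024-06-25, 2024-06-28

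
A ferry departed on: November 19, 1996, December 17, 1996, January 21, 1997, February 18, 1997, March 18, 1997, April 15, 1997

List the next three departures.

May 20, 1997; June 17, 1997; July 15, 1997

These are Tuesdays at 28- or 35-day spacing (28, 35, 28, 28, 28).
The pattern: 3rd Tuesday of the month.
May 1997 — 3rd Tuesday is May 20, 1997.
June 1997 — 3rd Tuesday is June 17, 1997.
July 1997 — 3rd Tuesday is July 15, 1997.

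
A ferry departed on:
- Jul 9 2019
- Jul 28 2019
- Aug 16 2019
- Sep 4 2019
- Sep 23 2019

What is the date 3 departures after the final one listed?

Every event comes 19 days after the last (19, 19, 19, 19).
Sep 23 2019 + 19 days = Oct 12 2019.
Oct 12 2019 + 19 days = Oct 31 2019.
Oct 31 2019 + 19 days = Nov 19 2019.

Nov 19 2019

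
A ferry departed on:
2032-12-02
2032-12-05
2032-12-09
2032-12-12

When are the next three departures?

The gap pattern 3, 4, 3 repeats every 2 events.
These are the Thursdays and Sundays of each week.
Next Thursday: 2032-12-16.
The following Sunday is 2032-12-19.
Next Thursday: 2032-12-23.

2032-12-16, 2032-12-19, 2032-12-23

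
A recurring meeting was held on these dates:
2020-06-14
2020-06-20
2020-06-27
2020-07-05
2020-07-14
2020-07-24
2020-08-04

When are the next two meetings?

Gaps: 6, 7, 8, 9, 10, 11 days — each gap is 1 larger than the previous one.
Next gap: 12 days. 2020-08-04 + 12 days = 2020-08-16.
Next gap: 13 days. 2020-08-16 + 13 days = 2020-08-29.

2020-08-16, 2020-08-29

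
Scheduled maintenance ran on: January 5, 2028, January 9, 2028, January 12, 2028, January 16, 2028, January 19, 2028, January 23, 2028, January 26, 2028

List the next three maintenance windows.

Every event lands on a Wednesday or Sunday (gaps cycle 4, 3, 4, 3, 4, 3).
So the schedule is: every Wednesday and Sunday.
The following Sunday is January 30, 2028.
The following Wednesday is February 2, 2028.
Next Sunday: February 6, 2028.

January 30, 2028; February 2, 2028; February 6, 2028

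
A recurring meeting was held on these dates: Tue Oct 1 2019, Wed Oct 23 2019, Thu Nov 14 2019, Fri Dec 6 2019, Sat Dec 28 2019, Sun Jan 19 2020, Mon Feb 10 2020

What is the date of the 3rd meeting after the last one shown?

Thu Apr 16 2020

Every event comes 22 days after the last (22, 22, 22, 22, 22, 22).
Mon Feb 10 2020 + 22 days = Tue Mar 3 2020.
Tue Mar 3 2020 + 22 days = Wed Mar 25 2020.
Wed Mar 25 2020 + 22 days = Thu Apr 16 2020.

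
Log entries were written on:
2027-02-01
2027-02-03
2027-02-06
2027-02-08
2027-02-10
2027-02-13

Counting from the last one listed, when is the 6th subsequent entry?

2027-02-27

Every event lands on a Monday or Wednesday or Saturday (gaps cycle 2, 3, 2, 2, 3).
So the schedule is: every Monday, Wednesday and Saturday.
The following Monday is 2027-02-15.
The following Wednesday is 2027-02-17.
Next Saturday: 2027-02-20.
Next Monday: 2027-02-22.
Next Wednesday: 2027-02-24.
The following Saturday is 2027-02-27.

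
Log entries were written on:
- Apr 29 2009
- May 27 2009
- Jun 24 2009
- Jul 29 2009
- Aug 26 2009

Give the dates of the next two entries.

Sep 30 2009, Oct 28 2009

These are Wednesdays with 28, 28, 35, 28-day gaps.
Each is the final Wednesday of its month — Apr 29 2009 is past the 28th, so '4th Wednesday' doesn't fit.
September 2009 ends with Wednesday Sep 30 2009.
October 2009 ends with Wednesday Oct 28 2009.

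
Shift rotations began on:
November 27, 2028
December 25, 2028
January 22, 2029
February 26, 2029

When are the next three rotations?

March 26, 2029; April 23, 2029; May 28, 2029

Gaps: 28, 28, 35 days — a mix of 28 and 35. Every date is a Monday.
Each is the 4th Monday of its month.
4th Monday of March 2029: March 26, 2029.
April 2029 — 4th Monday is April 23, 2029.
May 2029 — 4th Monday is May 28, 2029.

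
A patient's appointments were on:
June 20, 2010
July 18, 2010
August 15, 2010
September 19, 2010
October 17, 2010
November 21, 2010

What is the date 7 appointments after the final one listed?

June 19, 2011

Gaps: 28, 28, 35, 28, 35 days — a mix of 28 and 35. Every date is a Sunday.
Each is the 3rd Sunday of its month.
3rd Sunday of December 2010: December 19, 2010.
January 2011 — 3rd Sunday is January 16, 2011.
February 2011 — 3rd Sunday is February 20, 2011.
3rd Sunday of March 2011: March 20, 2011.
3rd Sunday of April 2011: April 17, 2011.
3rd Sunday of May 2011: May 15, 2011.
3rd Sunday of June 2011: June 19, 2011.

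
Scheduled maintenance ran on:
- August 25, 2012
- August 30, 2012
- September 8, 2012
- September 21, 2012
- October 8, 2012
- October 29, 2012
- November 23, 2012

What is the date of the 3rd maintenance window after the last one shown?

March 2, 2013

Intervals are 5, 9, 13, 17, 21, 25 days — an arithmetic progression with common difference 4.
Next gap: 29 days. November 23, 2012 + 29 days = December 22, 2012.
Next gap: 33 days. December 22, 2012 + 33 days = January 24, 2013.
Next gap: 37 days. January 24, 2013 + 37 days = March 2, 2013.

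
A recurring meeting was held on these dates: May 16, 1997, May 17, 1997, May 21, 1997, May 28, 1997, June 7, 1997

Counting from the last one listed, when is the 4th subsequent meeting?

The spacing grows by 3 each time: 1, 4, 7, 10 days.
Next gap: 13 days. June 7, 1997 + 13 days = June 20, 1997.
Next gap: 16 days. June 20, 1997 + 16 days = July 6, 1997.
Next gap: 19 days. July 6, 1997 + 19 days = July 25, 1997.
Next gap: 22 days. July 25, 1997 + 22 days = August 16, 1997.

August 16, 1997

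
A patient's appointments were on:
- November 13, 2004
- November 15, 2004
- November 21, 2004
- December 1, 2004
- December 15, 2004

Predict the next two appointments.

January 2, 2005; January 24, 2005

The spacing grows by 4 each time: 2, 6, 10, 14 days.
Next gap: 18 days. December 15, 2004 + 18 days = January 2, 2005.
Next gap: 22 days. January 2, 2005 + 22 days = January 24, 2005.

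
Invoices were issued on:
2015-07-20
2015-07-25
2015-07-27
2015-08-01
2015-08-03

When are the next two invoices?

The gap pattern 5, 2, 5, 2 repeats every 2 events.
These are the Mondays and Saturdays of each week.
Next Saturday: 2015-08-08.
The following Monday is 2015-08-10.

2015-08-08, 2015-08-10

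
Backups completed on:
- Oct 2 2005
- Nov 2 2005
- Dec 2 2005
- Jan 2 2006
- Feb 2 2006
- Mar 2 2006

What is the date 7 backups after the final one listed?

Gaps: 31, 30, 31, 31, 28 days — not constant. Every event is on the 2nd of the month.
Pattern: the 2nd of each month.
April 2006: Apr 2 2006.
May 2006: May 2 2006.
June 2006: Jun 2 2006.
Next: July 2006 → Jul 2 2006.
Next: August 2006 → Aug 2 2006.
September 2006: Sep 2 2006.
October 2006: Oct 2 2006.

Oct 2 2006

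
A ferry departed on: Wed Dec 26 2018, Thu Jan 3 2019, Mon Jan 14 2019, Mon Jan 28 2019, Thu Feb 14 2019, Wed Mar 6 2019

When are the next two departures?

Fri Mar 29 2019, Wed Apr 24 2019

The spacing grows by 3 each time: 8, 11, 14, 17, 20 days.
Next gap: 23 days. Wed Mar 6 2019 + 23 days = Fri Mar 29 2019.
Next gap: 26 days. Fri Mar 29 2019 + 26 days = Wed Apr 24 2019.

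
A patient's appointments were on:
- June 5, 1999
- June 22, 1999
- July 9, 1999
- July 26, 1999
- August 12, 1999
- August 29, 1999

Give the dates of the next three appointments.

The spacing is 17, 17, 17, 17, 17 days — always 17 days.
August 29, 1999 + 17 days = September 15, 1999.
September 15, 1999 + 17 days = October 2, 1999.
October 2, 1999 + 17 days = October 19, 1999.

September 15, 1999; October 2, 1999; October 19, 1999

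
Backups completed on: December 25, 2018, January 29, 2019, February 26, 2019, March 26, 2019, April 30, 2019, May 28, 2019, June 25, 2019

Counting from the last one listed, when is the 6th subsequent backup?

Every date is a Tuesday; gaps 35, 28, 28, 35, 28, 28 days.
Each is the last Tuesday of its month (at least one falls on the 29th or later, ruling out '4th Tuesday').
Last Tuesday of July 2019: July 30, 2019.
August 2019 ends with Tuesday August 27, 2019.
Last Tuesday of September 2019: September 24, 2019.
Last Tuesday of October 2019: October 29, 2019.
Last Tuesday of November 2019: November 26, 2019.
December 2019 ends with Tuesday December 31, 2019.

December 31, 2019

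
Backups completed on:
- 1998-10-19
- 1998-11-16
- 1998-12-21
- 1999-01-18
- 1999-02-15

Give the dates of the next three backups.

All dates are Mondays, 28, 35, 28, 28 days apart.
Specifically, the 3rd Monday of each month.
3rd Monday of March 1999: 1999-03-15.
April 1999 — 3rd Monday is 1999-04-19.
3rd Monday of May 1999: 1999-05-17.

1999-03-15, 1999-04-19, 1999-05-17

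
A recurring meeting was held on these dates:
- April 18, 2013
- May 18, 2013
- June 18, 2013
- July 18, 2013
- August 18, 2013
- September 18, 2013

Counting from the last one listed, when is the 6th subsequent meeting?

March 18, 2014

Gaps: 30, 31, 30, 31, 31 days — not constant. Every event is on the 18th of the month.
Pattern: the 18th of each month.
Next: October 2013 → October 18, 2013.
November 2013: November 18, 2013.
Next: December 2013 → December 18, 2013.
January 2014: January 18, 2014.
February 2014: February 18, 2014.
March 2014: March 18, 2014.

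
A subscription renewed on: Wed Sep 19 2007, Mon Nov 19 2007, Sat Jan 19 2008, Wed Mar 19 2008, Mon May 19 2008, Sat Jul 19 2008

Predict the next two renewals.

The day-of-month is always 19 (61, 61, 60, 61, 61 days between events).
So this recurs on the 19th of every 2 months.
Next: September 2008 → Fri Sep 19 2008.
November 2008: Wed Nov 19 2008.

Fri Sep 19 2008, Wed Nov 19 2008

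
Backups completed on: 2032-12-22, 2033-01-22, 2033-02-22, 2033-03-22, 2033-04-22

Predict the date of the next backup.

2033-05-22

Gaps: 31, 31, 28, 31 days — not constant. Every event is on the 22nd of the month.
Pattern: the 22nd of each month.
May 2033: 2033-05-22.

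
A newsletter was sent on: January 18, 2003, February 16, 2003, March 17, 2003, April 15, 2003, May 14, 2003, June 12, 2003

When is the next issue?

July 11, 2003

Every event comes 29 days after the last (29, 29, 29, 29, 29).
June 12, 2003 + 29 days = July 11, 2003.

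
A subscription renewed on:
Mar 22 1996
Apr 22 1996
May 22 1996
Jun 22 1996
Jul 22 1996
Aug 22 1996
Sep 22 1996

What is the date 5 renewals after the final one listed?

The day-of-month is always 22 (31, 30, 31, 30, 31, 31 days between events).
So this recurs on the 22nd of each month.
October 1996: Oct 22 1996.
Next: November 1996 → Nov 22 1996.
December 1996: Dec 22 1996.
January 1997: Jan 22 1997.
February 1997: Feb 22 1997.

Feb 22 1997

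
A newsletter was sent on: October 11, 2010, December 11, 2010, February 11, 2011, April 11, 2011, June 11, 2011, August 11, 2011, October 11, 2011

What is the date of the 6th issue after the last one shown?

Gaps: 61, 62, 59, 61, 61, 61 days — not constant. Every event is on the 11th of the month.
Pattern: the 11th of every 2 months.
Next: December 2011 → December 11, 2011.
February 2012: February 11, 2012.
April 2012: April 11, 2012.
Next: June 2012 → June 11, 2012.
Next: August 2012 → August 11, 2012.
Next: October 2012 → October 11, 2012.

October 11, 2012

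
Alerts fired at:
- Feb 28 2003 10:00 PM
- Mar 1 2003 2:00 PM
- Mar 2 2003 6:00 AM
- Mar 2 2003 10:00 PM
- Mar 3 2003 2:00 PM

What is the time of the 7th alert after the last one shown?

Mar 8 2003 6:00 AM

Spacing: 16, 16, 16, 16 h — constant 16 h.
Mar 3 2003 2:00 PM + 16 h = Mar 4 2003 6:00 AM.
Mar 4 2003 6:00 AM + 16 h = Mar 4 2003 10:00 PM.
Mar 4 2003 10:00 PM + 16 h = Mar 5 2003 2:00 PM.
Mar 5 2003 2:00 PM + 16 h = Mar 6 2003 6:00 AM.
Mar 6 2003 6:00 AM + 16 h = Mar 6 2003 10:00 PM.
Mar 6 2003 10:00 PM + 16 h = Mar 7 2003 2:00 PM.
Mar 7 2003 2:00 PM + 16 h = Mar 8 2003 6:00 AM.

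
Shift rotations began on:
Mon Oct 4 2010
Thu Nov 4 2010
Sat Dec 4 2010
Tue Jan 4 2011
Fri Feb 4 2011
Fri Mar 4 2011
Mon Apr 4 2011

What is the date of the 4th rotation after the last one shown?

Each date is the 4th; the gaps (31, 30, 31, 31, 28, 31) track the month lengths.
The rule is the 4th of each month.
May 2011: Wed May 4 2011.
June 2011: Sat Jun 4 2011.
July 2011: Mon Jul 4 2011.
Next: August 2011 → Thu Aug 4 2011.

Thu Aug 4 2011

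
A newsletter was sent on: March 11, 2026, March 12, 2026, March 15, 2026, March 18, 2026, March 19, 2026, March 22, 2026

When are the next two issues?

March 25, 2026; March 26, 2026

Every event lands on a Wednesday or Thursday or Sunday (gaps cycle 1, 3, 3, 1, 3).
So the schedule is: every Wednesday, Thursday and Sunday.
The following Wednesday is March 25, 2026.
The following Thursday is March 26, 2026.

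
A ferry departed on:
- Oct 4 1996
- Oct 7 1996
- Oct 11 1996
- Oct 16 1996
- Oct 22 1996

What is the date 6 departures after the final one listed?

The spacing grows by 1 each time: 3, 4, 5, 6 days.
Next gap: 7 days. Oct 22 1996 + 7 days = Oct 29 1996.
Next gap: 8 days. Oct 29 1996 + 8 days = Nov 6 1996.
Next gap: 9 days. Nov 6 1996 + 9 days = Nov 15 1996.
Next gap: 10 days. Nov 15 1996 + 10 days = Nov 25 1996.
Next gap: 11 days. Nov 25 1996 + 11 days = Dec 6 1996.
Next gap: 12 days. Dec 6 1996 + 12 days = Dec 18 1996.

Dec 18 1996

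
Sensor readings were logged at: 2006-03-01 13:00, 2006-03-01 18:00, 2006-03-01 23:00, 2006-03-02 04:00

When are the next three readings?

2006-03-02 09:00, 2006-03-02 14:00, 2006-03-02 19:00

The interval is a steady 5 hours (5, 5, 5).
2006-03-02 04:00 + 5 h = 2006-03-02 09:00.
2006-03-02 09:00 + 5 h = 2006-03-02 14:00.
2006-03-02 14:00 + 5 h = 2006-03-02 19:00.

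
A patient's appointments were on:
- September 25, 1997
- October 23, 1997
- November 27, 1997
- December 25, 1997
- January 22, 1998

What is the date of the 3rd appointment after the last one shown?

All dates are Thursdays, 28, 35, 28, 28 days apart.
Specifically, the 4th Thursday of each month.
February 1998 — 4th Thursday is February 26, 1998.
4th Thursday of March 1998: March 26, 1998.
April 1998 — 4th Thursday is April 23, 1998.

April 23, 1998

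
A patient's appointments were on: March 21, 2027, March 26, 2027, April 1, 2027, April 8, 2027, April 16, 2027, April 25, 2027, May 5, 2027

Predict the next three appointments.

May 16, 2027; May 28, 2027; June 10, 2027

Gaps: 5, 6, 7, 8, 9, 10 days — each gap is 1 larger than the previous one.
Next gap: 11 days. May 5, 2027 + 11 days = May 16, 2027.
Next gap: 12 days. May 16, 2027 + 12 days = May 28, 2027.
Next gap: 13 days. May 28, 2027 + 13 days = June 10, 2027.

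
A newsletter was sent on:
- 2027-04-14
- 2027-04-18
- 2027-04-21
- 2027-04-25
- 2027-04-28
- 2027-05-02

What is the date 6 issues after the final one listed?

Gaps: 4, 3, 4, 3, 4 days — not constant, but cyclic with period 2.
The events fall on every Wednesday and Sunday.
The following Wednesday is 2027-05-05.
Next Sunday: 2027-05-09.
The following Wednesday is 2027-05-12.
The following Sunday is 2027-05-16.
Next Wednesday: 2027-05-19.
Next Sunday: 2027-05-23.

2027-05-23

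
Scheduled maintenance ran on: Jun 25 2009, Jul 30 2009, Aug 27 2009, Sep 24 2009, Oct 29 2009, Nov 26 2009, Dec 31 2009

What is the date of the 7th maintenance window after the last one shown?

All Thursdays; the gaps (35, 28, 28, 35, 28, 35) vary with month length.
This is the last Thursday of each month.
Last Thursday of January 2010: Jan 28 2010.
Last Thursday of February 2010: Feb 25 2010.
Last Thursday of March 2010: Mar 25 2010.
Last Thursday of April 2010: Apr 29 2010.
Last Thursday of May 2010: May 27 2010.
June 2010 ends with Thursday Jun 24 2010.
July 2010 ends with Thursday Jul 29 2010.

Jul 29 2010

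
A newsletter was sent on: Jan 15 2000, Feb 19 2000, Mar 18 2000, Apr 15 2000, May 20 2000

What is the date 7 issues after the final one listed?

Gaps: 35, 28, 28, 35 days — a mix of 28 and 35. Every date is a Saturday.
Each is the 3rd Saturday of its month.
June 2000 — 3rd Saturday is Jun 17 2000.
July 2000 — 3rd Saturday is Jul 15 2000.
August 2000 — 3rd Saturday is Aug 19 2000.
3rd Saturday of September 2000: Sep 16 2000.
October 2000 — 3rd Saturday is Oct 21 2000.
3rd Saturday of November 2000: Nov 18 2000.
3rd Saturday of December 2000: Dec 16 2000.

Dec 16 2000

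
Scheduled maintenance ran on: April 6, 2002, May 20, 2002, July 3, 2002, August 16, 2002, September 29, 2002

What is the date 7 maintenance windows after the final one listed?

The spacing is 44, 44, 44, 44 days — always 44 days.
September 29, 2002 + 44 days = November 12, 2002.
November 12, 2002 + 44 days = December 26, 2002.
December 26, 2002 + 44 days = February 8, 2003.
February 8, 2003 + 44 days = March 24, 2003.
March 24, 2003 + 44 days = May 7, 2003.
May 7, 2003 + 44 days = June 20, 2003.
June 20, 2003 + 44 days = August 3, 2003.

August 3, 2003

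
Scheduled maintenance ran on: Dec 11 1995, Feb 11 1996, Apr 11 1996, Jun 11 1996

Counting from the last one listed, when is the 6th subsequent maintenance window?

Each date is the 11th; the gaps (62, 60, 61) track the month lengths.
The rule is the 11th of every 2 months.
August 1996: Aug 11 1996.
Next: October 1996 → Oct 11 1996.
Next: December 1996 → Dec 11 1996.
Next: February 1997 → Feb 11 1997.
Next: April 1997 → Apr 11 1997.
June 1997: Jun 11 1997.

Jun 11 1997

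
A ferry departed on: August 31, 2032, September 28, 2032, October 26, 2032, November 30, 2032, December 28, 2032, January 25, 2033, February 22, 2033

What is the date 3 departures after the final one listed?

May 31, 2033

All Tuesdays; the gaps (28, 28, 35, 28, 28, 28) vary with month length.
This is the last Tuesday of each month.
March 2033 ends with Tuesday March 29, 2033.
April 2033 ends with Tuesday April 26, 2033.
May 2033 ends with Tuesday May 31, 2033.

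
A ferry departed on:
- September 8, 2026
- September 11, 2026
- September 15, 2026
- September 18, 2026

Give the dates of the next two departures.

September 22, 2026; September 25, 2026

The gap pattern 3, 4, 3 repeats every 2 events.
These are the Tuesdays and Fridays of each week.
Next Tuesday: September 22, 2026.
The following Friday is September 25, 2026.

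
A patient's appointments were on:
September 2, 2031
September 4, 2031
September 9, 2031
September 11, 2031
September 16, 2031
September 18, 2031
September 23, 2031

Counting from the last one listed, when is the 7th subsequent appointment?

October 16, 2031

Every event lands on a Tuesday or Thursday (gaps cycle 2, 5, 2, 5, 2, 5).
So the schedule is: every Tuesday and Thursday.
Next Thursday: September 25, 2031.
Next Tuesday: September 30, 2031.
The following Thursday is October 2, 2031.
The following Tuesday is October 7, 2031.
Next Thursday: October 9, 2031.
The following Tuesday is October 14, 2031.
The following Thursday is October 16, 2031.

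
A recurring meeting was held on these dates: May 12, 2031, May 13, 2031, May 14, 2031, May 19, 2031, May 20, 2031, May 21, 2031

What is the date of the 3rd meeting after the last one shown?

Every event lands on a Monday or Tuesday or Wednesday (gaps cycle 1, 1, 5, 1, 1).
So the schedule is: every Monday, Tuesday and Wednesday.
Next Monday: May 26, 2031.
Next Tuesday: May 27, 2031.
Next Wednesday: May 28, 2031.

May 28, 2031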